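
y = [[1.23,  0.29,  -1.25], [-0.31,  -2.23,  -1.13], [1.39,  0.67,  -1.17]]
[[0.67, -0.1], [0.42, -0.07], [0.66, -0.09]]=y@ [[0.22, -0.03],  [-0.05, 0.01],  [-0.33, 0.05]]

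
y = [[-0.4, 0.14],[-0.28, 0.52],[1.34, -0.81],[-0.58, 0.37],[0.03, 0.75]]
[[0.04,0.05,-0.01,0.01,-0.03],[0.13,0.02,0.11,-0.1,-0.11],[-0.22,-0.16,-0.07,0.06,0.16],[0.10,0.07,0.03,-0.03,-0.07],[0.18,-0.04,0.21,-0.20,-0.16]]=y @ [[-0.02, -0.15, 0.12, -0.11, -0.01], [0.24, -0.05, 0.28, -0.26, -0.21]]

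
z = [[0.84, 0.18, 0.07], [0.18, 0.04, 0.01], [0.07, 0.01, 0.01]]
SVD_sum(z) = [[0.84, 0.18, 0.07], [0.18, 0.04, 0.01], [0.07, 0.01, 0.01]] + [[0.00,-0.0,0.00], [-0.00,0.0,-0.00], [0.00,-0.00,0.01]] + [[-0.00,0.0,0.0],[0.0,-0.00,-0.0],[0.0,-0.0,-0.00]]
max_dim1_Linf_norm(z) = 0.84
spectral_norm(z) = 0.88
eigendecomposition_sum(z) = [[0.84, 0.18, 0.07], [0.18, 0.04, 0.01], [0.07, 0.01, 0.01]] + [[-0.0, 0.0, 0.0],[0.0, -0.0, -0.00],[0.00, -0.00, -0.00]] + [[0.0, -0.0, 0.0], [-0.0, 0.0, -0.00], [0.00, -0.0, 0.01]]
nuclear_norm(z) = 0.89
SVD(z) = [[-0.97, -0.06, 0.21], [-0.21, 0.6, -0.77], [-0.08, -0.8, -0.59]] @ diag([0.884325513844577, 0.007950249383244, 0.0022757632278209905]) @ [[-0.97,-0.21,-0.08], [-0.06,0.60,-0.8], [-0.21,0.77,0.59]]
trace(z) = 0.89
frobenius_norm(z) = 0.88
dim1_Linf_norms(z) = [0.84, 0.18, 0.07]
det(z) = -0.00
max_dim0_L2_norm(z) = 0.86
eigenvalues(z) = [0.88, -0.0, 0.01]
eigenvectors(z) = [[-0.97, -0.21, 0.06], [-0.21, 0.77, -0.60], [-0.08, 0.59, 0.8]]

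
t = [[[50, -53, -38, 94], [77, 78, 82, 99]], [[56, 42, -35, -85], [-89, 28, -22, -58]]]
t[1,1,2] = -22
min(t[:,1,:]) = -89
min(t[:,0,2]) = -38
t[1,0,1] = 42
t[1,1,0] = -89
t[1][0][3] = -85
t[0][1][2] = 82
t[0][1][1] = 78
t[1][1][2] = -22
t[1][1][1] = 28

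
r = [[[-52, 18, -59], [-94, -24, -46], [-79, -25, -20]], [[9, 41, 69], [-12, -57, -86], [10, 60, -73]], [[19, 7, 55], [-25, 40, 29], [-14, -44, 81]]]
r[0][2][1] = -25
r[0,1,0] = -94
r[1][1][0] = -12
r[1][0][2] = 69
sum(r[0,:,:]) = -381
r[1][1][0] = -12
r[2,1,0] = -25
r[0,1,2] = -46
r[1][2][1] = 60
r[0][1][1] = -24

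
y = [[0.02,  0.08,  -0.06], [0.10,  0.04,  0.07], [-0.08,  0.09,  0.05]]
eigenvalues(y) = [-0.12, 0.11, 0.13]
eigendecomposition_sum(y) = [[-0.05, 0.04, -0.03], [0.05, -0.04, 0.03], [-0.05, 0.04, -0.03]] + [[0.06, 0.02, -0.04], [0.0, 0.00, -0.00], [-0.08, -0.03, 0.05]] + [[0.01, 0.02, 0.01],[0.05, 0.08, 0.04],[0.05, 0.08, 0.03]]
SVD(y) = [[0.26,0.27,-0.93], [-0.35,0.92,0.17], [0.90,0.28,0.33]] @ diag([0.1345151483136019, 0.1285331739058314, 0.09635817598866746]) @ [[-0.75, 0.65, 0.04],[0.59, 0.65, 0.48],[-0.29, -0.39, 0.87]]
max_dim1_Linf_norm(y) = 0.1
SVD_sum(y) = [[-0.03, 0.02, 0.00], [0.04, -0.03, -0.0], [-0.09, 0.08, 0.0]] + [[0.02, 0.02, 0.02], [0.07, 0.08, 0.06], [0.02, 0.02, 0.02]] + [[0.03, 0.03, -0.08], [-0.0, -0.01, 0.01], [-0.01, -0.01, 0.03]]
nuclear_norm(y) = 0.36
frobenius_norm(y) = 0.21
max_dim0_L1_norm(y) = 0.21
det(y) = -0.00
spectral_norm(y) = 0.13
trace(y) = 0.11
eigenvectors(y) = [[0.57, -0.57, 0.16], [-0.59, -0.00, 0.72], [0.57, 0.82, 0.67]]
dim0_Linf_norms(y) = [0.1, 0.09, 0.07]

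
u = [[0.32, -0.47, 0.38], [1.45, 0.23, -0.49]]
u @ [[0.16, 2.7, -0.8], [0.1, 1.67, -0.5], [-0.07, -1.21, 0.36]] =[[-0.02, -0.38, 0.12], [0.29, 4.89, -1.45]]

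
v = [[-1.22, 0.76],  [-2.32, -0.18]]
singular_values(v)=[2.63, 0.75]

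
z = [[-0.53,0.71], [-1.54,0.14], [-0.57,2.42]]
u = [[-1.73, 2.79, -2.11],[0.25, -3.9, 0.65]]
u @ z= [[-2.18, -5.94], [5.5, 1.2]]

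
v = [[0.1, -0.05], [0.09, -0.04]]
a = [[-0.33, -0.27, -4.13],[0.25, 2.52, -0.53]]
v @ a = [[-0.05, -0.15, -0.39],[-0.04, -0.13, -0.35]]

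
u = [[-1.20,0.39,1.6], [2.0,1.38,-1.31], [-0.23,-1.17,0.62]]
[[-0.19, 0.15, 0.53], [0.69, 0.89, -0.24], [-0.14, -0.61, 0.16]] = u @ [[0.34, 0.11, 0.11],[0.11, 0.53, 0.05],[0.11, 0.05, 0.40]]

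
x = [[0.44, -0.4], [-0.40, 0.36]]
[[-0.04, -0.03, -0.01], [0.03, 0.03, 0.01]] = x@[[-0.01, 0.06, -0.04],[0.08, 0.14, -0.01]]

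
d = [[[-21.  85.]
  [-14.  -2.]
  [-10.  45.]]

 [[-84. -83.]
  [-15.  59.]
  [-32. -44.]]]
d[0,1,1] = -2.0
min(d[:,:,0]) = -84.0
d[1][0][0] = -84.0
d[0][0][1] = 85.0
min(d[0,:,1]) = -2.0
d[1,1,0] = -15.0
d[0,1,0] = -14.0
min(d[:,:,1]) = -83.0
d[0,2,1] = 45.0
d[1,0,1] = -83.0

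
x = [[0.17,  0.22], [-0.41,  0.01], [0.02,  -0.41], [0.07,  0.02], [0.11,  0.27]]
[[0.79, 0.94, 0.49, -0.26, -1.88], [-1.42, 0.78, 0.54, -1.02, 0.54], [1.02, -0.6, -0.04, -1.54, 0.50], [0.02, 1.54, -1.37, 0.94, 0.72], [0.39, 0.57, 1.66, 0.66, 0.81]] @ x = [[-0.47, -0.53], [-0.56, -0.4], [0.37, 0.34], [-0.51, 0.79], [0.0, -0.36]]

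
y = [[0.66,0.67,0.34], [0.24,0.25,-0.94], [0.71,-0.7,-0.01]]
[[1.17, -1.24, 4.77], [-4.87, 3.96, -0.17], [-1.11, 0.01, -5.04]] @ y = [[3.86, -2.87, 1.52], [-2.38, -2.15, -5.38], [-4.31, 2.79, -0.34]]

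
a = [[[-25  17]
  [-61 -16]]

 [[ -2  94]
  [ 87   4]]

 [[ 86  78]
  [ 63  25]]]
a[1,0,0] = -2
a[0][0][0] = -25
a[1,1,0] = 87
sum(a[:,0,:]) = 248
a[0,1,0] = -61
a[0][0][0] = -25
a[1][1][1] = 4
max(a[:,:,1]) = 94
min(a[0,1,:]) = -61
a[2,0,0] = 86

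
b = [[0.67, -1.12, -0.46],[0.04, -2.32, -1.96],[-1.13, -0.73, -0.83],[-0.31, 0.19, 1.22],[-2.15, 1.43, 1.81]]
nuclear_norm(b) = 7.53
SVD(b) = [[-0.29, -0.09, 0.54], [-0.64, 0.48, 0.22], [-0.15, 0.66, -0.2], [0.24, 0.00, 0.77], [0.65, 0.57, 0.13]] @ diag([4.433662846794348, 2.165229024880836, 0.926130137059053]) @ [[-0.35, 0.65, 0.67], [-0.93, -0.31, -0.18], [0.09, -0.69, 0.72]]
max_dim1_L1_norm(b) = 5.39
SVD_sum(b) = [[0.44, -0.83, -0.86], [0.98, -1.86, -1.92], [0.22, -0.42, -0.43], [-0.36, 0.69, 0.71], [-1.00, 1.89, 1.95]] + [[0.19, 0.06, 0.04],  [-0.96, -0.31, -0.19],  [-1.34, -0.44, -0.26],  [-0.01, -0.00, -0.00],  [-1.16, -0.38, -0.23]] + [[0.04, -0.35, 0.36], [0.02, -0.14, 0.15], [-0.02, 0.13, -0.13], [0.06, -0.50, 0.51], [0.01, -0.08, 0.09]]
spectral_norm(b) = 4.43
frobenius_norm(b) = 5.02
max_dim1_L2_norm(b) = 3.15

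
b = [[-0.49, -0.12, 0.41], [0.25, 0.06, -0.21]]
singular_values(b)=[0.73, 0.0]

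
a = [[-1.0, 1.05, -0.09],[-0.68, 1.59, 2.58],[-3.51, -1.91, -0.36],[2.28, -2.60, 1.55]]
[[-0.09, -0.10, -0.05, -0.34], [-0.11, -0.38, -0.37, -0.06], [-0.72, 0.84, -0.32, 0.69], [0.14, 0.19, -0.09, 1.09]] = a@[[0.17, -0.12, 0.09, -0.03], [0.07, -0.21, 0.03, -0.34], [-0.04, -0.05, -0.14, 0.18]]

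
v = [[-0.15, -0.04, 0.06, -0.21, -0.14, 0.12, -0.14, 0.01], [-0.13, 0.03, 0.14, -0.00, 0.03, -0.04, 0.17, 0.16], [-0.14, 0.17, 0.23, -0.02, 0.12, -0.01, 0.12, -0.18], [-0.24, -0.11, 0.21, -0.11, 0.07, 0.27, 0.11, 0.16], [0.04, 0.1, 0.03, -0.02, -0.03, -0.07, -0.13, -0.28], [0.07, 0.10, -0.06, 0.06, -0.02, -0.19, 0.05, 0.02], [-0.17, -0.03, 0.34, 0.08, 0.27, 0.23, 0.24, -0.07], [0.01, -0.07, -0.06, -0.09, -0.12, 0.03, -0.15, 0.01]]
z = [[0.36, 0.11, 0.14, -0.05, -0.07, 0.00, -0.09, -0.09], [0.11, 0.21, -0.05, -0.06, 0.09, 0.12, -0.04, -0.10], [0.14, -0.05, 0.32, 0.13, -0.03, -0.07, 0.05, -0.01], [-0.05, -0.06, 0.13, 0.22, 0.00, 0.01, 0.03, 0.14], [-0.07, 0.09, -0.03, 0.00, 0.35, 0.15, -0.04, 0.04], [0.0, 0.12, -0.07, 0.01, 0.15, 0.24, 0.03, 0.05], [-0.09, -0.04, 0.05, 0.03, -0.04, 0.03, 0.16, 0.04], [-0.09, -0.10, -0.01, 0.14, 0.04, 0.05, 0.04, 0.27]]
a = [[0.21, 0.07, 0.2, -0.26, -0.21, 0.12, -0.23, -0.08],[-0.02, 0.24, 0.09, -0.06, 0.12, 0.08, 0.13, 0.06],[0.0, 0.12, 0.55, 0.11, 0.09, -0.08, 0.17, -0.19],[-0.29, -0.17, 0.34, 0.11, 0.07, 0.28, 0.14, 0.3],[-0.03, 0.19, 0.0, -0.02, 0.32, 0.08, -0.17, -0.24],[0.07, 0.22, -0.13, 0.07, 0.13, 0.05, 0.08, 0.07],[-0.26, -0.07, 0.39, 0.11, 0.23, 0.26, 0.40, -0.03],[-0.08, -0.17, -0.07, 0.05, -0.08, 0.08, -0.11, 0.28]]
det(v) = 0.00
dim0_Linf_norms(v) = [0.24, 0.17, 0.34, 0.21, 0.27, 0.27, 0.24, 0.28]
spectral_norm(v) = 0.81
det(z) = -0.00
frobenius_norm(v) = 1.09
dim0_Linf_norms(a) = [0.29, 0.24, 0.55, 0.26, 0.32, 0.28, 0.4, 0.3]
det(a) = -0.00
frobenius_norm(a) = 1.49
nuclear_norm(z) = 2.13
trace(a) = 2.16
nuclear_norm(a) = 3.39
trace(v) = 0.03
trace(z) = 2.13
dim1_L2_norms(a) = [0.52, 0.33, 0.64, 0.66, 0.48, 0.33, 0.72, 0.38]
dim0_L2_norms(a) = [0.46, 0.47, 0.8, 0.34, 0.5, 0.43, 0.57, 0.53]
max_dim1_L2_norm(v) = 0.58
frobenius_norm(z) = 0.97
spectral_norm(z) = 0.59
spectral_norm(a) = 1.02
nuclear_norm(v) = 2.11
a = v + z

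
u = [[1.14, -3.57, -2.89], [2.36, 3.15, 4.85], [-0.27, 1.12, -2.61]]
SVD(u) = [[0.55, 0.69, 0.47],[-0.81, 0.30, 0.50],[0.2, -0.66, 0.72]] @ diag([7.534297849568098, 3.0459923114707124, 1.872668350897947]) @ [[-0.18, -0.57, -0.8], [0.55, -0.73, 0.40], [0.82, 0.37, -0.44]]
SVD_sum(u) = [[-0.74, -2.37, -3.33], [1.08, 3.48, 4.90], [-0.27, -0.86, -1.21]] + [[1.15, -1.53, 0.83],[0.51, -0.68, 0.37],[-1.11, 1.47, -0.80]] + [[0.72, 0.33, -0.39], [0.76, 0.35, -0.42], [1.11, 0.5, -0.6]]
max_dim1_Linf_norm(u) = 4.85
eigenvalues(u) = [(2.57+2.41j), (2.57-2.41j), (-3.46+0j)]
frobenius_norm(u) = 8.34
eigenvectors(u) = [[(-0.82+0j),-0.82-0.00j,(0.04+0j)],[0.23+0.51j,(0.23-0.51j),-0.60+0.00j],[(0.12+0.05j),(0.12-0.05j),(0.8+0j)]]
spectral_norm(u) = 7.53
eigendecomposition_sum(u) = [[(0.58+1.95j), -1.79+1.93j, (-1.37+1.35j)], [(1.04-0.91j), 1.70+0.57j, 1.23+0.47j], [(0.05-0.32j), 0.39-0.16j, 0.29-0.10j]] + [[(0.58-1.95j), -1.79-1.93j, -1.37-1.35j],[(1.04+0.91j), (1.7-0.57j), 1.23-0.47j],[0.05+0.32j, (0.39+0.16j), (0.29+0.1j)]] + [[-0.02+0.00j, 0.02+0.00j, (-0.15+0j)], [0.27-0.00j, (-0.26-0j), (2.39-0j)], [-0.36+0.00j, (0.34+0j), (-3.19+0j)]]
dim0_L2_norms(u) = [2.63, 4.89, 6.22]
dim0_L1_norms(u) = [3.77, 7.84, 10.35]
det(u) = -42.98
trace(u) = 1.68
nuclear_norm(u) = 12.45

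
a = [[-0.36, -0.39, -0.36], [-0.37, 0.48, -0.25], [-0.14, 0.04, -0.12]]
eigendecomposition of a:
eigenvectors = [[-0.9,-0.41,-0.65], [-0.36,0.90,-0.11], [-0.23,0.13,0.75]]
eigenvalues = [-0.61, 0.61, -0.01]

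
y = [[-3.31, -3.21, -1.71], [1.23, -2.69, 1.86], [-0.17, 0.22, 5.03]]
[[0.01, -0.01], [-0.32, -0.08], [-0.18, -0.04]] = y@[[-0.05, -0.01], [0.07, 0.02], [-0.04, -0.01]]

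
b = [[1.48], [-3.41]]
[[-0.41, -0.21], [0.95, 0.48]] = b@[[-0.28, -0.14]]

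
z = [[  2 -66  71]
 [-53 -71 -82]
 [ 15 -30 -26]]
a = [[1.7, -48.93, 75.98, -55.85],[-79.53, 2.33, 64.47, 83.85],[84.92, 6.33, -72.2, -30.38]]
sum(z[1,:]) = -206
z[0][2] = 71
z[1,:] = [-53, -71, -82]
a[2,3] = -30.38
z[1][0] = -53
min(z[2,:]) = -30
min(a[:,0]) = -79.53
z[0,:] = [2, -66, 71]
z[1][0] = -53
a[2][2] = -72.2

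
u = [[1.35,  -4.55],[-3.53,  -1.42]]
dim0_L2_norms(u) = [3.78, 4.77]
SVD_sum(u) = [[0.61, -4.65],[0.12, -0.94]] + [[0.74, 0.10], [-3.65, -0.48]]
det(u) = -17.98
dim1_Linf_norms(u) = [4.55, 3.53]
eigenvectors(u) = [[0.85, 0.63], [-0.53, 0.78]]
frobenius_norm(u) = 6.08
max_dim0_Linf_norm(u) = 4.55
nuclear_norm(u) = 8.54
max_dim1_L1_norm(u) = 5.9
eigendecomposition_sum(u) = [[2.79,  -2.26], [-1.75,  1.42]] + [[-1.44, -2.29], [-1.78, -2.84]]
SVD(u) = [[0.98, 0.20], [0.20, -0.98]] @ diag([4.782010382588634, 3.7596112433088735]) @ [[0.13, -0.99], [0.99, 0.13]]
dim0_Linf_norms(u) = [3.53, 4.55]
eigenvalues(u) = [4.21, -4.28]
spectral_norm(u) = 4.78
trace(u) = -0.07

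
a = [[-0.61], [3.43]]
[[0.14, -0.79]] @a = [[-2.8]]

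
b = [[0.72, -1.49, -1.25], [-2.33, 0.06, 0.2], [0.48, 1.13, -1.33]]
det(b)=7.581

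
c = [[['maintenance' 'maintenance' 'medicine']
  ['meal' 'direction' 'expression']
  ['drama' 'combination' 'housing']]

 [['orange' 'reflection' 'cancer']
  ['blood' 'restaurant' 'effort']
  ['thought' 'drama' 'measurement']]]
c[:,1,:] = [['meal', 'direction', 'expression'], ['blood', 'restaurant', 'effort']]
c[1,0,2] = 'cancer'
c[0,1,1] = 'direction'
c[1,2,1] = 'drama'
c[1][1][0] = 'blood'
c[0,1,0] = 'meal'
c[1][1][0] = 'blood'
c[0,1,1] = 'direction'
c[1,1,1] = 'restaurant'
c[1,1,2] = 'effort'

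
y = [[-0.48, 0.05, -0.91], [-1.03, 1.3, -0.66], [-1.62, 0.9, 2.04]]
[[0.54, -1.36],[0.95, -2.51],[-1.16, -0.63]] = y @ [[0.19, 1.15], [0.55, -0.58], [-0.66, 0.86]]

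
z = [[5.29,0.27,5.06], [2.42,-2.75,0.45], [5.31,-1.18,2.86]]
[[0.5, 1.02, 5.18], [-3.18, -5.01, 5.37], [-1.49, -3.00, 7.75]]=z@[[-0.16, -0.81, 1.78], [1.05, 1.27, -0.52], [0.21, 0.98, -0.81]]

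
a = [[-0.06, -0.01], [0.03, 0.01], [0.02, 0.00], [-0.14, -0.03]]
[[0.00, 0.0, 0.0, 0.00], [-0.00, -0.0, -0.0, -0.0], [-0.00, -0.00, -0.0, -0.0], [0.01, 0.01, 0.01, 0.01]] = a@[[-0.07, -0.05, -0.08, -0.05], [-0.02, -0.0, 0.04, -0.02]]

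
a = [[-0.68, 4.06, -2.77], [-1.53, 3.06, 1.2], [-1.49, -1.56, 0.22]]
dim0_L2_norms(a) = [2.24, 5.32, 3.03]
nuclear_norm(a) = 10.13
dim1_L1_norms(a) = [7.51, 5.79, 3.27]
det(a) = -26.86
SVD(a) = [[0.85, 0.44, -0.31], [0.48, -0.87, 0.10], [-0.22, -0.23, -0.95]] @ diag([5.65380103195666, 2.7354708362129334, 1.7370184786795921]) @ [[-0.17, 0.93, -0.32],[0.5, -0.20, -0.84],[0.85, 0.31, 0.44]]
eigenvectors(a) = [[-0.81+0.00j, 0.67+0.00j, (0.67-0j)], [(-0.1+0j), 0.21+0.54j, (0.21-0.54j)], [-0.58+0.00j, -0.44+0.15j, -0.44-0.15j]]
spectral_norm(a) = 5.65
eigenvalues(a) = [(-2.14+0j), (2.37+2.63j), (2.37-2.63j)]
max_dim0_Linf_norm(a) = 4.06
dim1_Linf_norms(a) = [4.06, 3.06, 1.56]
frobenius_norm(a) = 6.52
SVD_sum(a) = [[-0.83, 4.46, -1.54], [-0.47, 2.54, -0.88], [0.22, -1.18, 0.41]] + [[0.60,-0.23,-1.0], [-1.2,0.47,2.0], [-0.32,0.12,0.53]] + [[-0.45, -0.16, -0.23], [0.14, 0.05, 0.07], [-1.39, -0.51, -0.72]]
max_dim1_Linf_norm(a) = 4.06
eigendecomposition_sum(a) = [[(-1.11-0j),  0.41-0.00j,  (-1.51+0j)], [(-0.14-0j),  0.05-0.00j,  -0.20+0.00j], [-0.80-0.00j,  (0.3-0j),  -1.08+0.00j]] + [[(0.22+0.95j), (1.82-1.18j), (-0.63-1.12j)], [-0.69+0.47j, (1.5+1.09j), (0.7-0.85j)], [(-0.35-0.57j), (-0.93+1.16j), (0.65+0.59j)]] + [[0.22-0.95j, 1.82+1.18j, -0.63+1.12j], [(-0.69-0.47j), 1.50-1.09j, 0.70+0.85j], [-0.35+0.57j, -0.93-1.16j, 0.65-0.59j]]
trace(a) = 2.60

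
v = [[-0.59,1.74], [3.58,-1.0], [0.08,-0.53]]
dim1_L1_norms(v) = [2.33, 4.58, 0.61]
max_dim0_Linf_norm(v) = 3.58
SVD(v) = [[-0.32, -0.9], [0.95, -0.32], [0.07, 0.30]] @ diag([3.893869253694131, 1.5222293635111328]) @ [[0.92, -0.39],[-0.39, -0.92]]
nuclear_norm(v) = 5.42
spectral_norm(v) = 3.89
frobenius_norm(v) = 4.18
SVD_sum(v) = [[-1.13, 0.48], [3.39, -1.45], [0.26, -0.11]] + [[0.54, 1.26],[0.19, 0.45],[-0.18, -0.42]]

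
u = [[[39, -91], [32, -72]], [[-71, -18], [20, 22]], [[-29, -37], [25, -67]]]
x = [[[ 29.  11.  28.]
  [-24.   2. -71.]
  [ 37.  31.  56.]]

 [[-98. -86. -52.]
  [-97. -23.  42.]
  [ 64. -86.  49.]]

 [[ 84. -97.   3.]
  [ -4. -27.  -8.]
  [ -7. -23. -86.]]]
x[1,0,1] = -86.0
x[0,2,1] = 31.0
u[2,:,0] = [-29, 25]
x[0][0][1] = 11.0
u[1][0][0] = -71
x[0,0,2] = 28.0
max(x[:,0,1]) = 11.0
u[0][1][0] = 32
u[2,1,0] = 25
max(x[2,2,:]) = -7.0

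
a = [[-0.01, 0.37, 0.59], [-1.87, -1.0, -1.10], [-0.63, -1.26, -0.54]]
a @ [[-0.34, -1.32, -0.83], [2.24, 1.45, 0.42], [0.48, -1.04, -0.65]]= [[1.12, -0.06, -0.22],[-2.13, 2.16, 1.85],[-2.87, -0.43, 0.34]]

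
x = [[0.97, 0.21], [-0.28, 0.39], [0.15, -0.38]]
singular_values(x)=[1.02, 0.58]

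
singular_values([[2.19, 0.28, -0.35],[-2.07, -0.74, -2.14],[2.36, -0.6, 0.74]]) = [4.15, 1.73, 0.84]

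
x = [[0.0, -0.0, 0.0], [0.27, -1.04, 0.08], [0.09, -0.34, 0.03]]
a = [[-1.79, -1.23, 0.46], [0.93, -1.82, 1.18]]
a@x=[[-0.29, 1.12, -0.08],[-0.39, 1.49, -0.11]]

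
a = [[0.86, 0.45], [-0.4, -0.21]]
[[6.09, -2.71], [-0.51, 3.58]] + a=[[6.95, -2.26], [-0.91, 3.37]]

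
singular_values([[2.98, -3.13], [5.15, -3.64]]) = [7.61, 0.69]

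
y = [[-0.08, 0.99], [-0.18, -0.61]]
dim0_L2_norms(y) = [0.2, 1.16]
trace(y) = -0.69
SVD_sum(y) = [[0.02, 0.99], [-0.01, -0.61]] + [[-0.10,0.0], [-0.17,0.00]]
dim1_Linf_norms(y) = [0.99, 0.61]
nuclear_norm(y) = 1.36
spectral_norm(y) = 1.16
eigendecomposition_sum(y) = [[(-0.04+0.3j), (0.49+0.52j)], [-0.09-0.09j, -0.30+0.03j]] + [[(-0.04-0.3j), (0.49-0.52j)], [-0.09+0.09j, -0.30-0.03j]]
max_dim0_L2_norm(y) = 1.16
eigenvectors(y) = [[0.92+0.00j, 0.92-0.00j], [(-0.25+0.31j), (-0.25-0.31j)]]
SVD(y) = [[-0.85,0.53], [0.53,0.85]] @ diag([1.163147686973509, 0.19516008374710375]) @ [[-0.02, -1.00], [-1.00, 0.02]]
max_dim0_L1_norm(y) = 1.6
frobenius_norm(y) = 1.18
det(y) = 0.23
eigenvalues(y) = [(-0.34+0.33j), (-0.34-0.33j)]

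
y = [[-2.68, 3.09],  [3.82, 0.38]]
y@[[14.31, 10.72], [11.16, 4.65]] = [[-3.87, -14.36], [58.90, 42.72]]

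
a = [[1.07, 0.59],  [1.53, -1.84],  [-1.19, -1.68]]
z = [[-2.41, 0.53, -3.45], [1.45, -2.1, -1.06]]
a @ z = [[-1.72, -0.67, -4.32],[-6.36, 4.67, -3.33],[0.43, 2.90, 5.89]]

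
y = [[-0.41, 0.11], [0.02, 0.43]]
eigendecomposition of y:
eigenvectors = [[-1.00, -0.13], [0.02, -0.99]]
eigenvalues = [-0.41, 0.43]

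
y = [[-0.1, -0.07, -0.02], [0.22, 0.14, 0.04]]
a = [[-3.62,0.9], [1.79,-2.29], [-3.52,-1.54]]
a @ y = [[0.56,0.38,0.11], [-0.68,-0.45,-0.13], [0.01,0.03,0.01]]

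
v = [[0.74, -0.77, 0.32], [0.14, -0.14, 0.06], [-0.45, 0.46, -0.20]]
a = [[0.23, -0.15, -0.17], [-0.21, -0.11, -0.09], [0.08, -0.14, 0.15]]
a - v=[[-0.51,0.62,-0.49], [-0.35,0.03,-0.15], [0.53,-0.60,0.35]]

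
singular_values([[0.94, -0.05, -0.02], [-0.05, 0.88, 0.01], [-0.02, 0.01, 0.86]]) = [0.97, 0.86, 0.85]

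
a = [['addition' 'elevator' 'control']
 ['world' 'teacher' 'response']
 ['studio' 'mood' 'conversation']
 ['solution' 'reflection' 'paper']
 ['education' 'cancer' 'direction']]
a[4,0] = 'education'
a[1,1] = 'teacher'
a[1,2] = 'response'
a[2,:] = ['studio', 'mood', 'conversation']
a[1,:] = ['world', 'teacher', 'response']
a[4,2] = 'direction'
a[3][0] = 'solution'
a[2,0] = 'studio'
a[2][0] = 'studio'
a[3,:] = ['solution', 'reflection', 'paper']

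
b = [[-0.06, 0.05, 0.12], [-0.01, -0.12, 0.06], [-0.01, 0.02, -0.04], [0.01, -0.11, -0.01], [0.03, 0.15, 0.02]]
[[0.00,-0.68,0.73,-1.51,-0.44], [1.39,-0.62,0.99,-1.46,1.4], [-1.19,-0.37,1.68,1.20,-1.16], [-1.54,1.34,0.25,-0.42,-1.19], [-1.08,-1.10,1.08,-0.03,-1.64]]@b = [[-0.03, 0.20, -0.06], [-0.06, 0.53, 0.13], [0.04, -0.29, -0.27], [0.04, -0.37, -0.13], [0.02, -0.14, -0.27]]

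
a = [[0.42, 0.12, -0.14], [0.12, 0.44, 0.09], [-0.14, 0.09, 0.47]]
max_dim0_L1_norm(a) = 0.7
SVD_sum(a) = [[0.27, 0.05, -0.29], [0.05, 0.01, -0.05], [-0.29, -0.05, 0.31]] + [[0.06, 0.15, 0.08], [0.15, 0.37, 0.2], [0.08, 0.20, 0.11]] + [[0.09,-0.07,0.07], [-0.07,0.06,-0.06], [0.07,-0.06,0.06]]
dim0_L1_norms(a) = [0.68, 0.65, 0.7]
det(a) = 0.07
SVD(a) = [[-0.68, 0.33, -0.65], [-0.11, 0.83, 0.54], [0.72, 0.44, -0.53]] @ diag([0.5881415966303689, 0.5352650118237066, 0.20659339154592454]) @ [[-0.68,-0.11,0.72], [0.33,0.83,0.44], [-0.65,0.54,-0.53]]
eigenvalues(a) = [0.21, 0.59, 0.54]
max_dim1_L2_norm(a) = 0.5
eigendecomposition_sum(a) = [[0.09, -0.07, 0.07], [-0.07, 0.06, -0.06], [0.07, -0.06, 0.06]] + [[0.27, 0.05, -0.29], [0.05, 0.01, -0.05], [-0.29, -0.05, 0.31]] + [[0.06, 0.15, 0.08], [0.15, 0.37, 0.20], [0.08, 0.20, 0.11]]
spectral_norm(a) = 0.59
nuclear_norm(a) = 1.33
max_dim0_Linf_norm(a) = 0.47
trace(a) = 1.33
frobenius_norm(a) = 0.82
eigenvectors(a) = [[0.65, -0.68, 0.33], [-0.54, -0.11, 0.83], [0.53, 0.72, 0.44]]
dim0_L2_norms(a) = [0.46, 0.46, 0.5]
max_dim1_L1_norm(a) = 0.7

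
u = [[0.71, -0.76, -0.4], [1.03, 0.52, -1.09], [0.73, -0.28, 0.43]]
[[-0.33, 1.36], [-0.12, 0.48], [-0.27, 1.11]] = u@[[-0.26, 1.09], [0.21, -0.86], [-0.04, 0.18]]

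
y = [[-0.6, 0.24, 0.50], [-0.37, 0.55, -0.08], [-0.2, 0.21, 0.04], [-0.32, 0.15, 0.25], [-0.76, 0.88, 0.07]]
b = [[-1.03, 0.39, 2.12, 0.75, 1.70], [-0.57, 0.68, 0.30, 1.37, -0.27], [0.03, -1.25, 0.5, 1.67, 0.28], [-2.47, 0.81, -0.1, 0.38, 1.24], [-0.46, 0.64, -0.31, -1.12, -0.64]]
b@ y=[[-1.48,  2.02,  -0.15],  [-0.2,  0.27,  -0.0],  [-0.4,  -0.08,  0.57],  [0.14,  0.98,  -1.12],  [0.95,  -0.55,  -0.62]]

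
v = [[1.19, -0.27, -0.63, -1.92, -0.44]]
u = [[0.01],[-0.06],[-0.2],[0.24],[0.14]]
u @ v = [[0.01, -0.00, -0.01, -0.02, -0.0], [-0.07, 0.02, 0.04, 0.12, 0.03], [-0.24, 0.05, 0.13, 0.38, 0.09], [0.29, -0.06, -0.15, -0.46, -0.11], [0.17, -0.04, -0.09, -0.27, -0.06]]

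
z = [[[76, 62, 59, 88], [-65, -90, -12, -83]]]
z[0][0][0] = 76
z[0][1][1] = -90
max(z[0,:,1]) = 62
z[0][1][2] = -12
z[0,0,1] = 62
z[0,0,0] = 76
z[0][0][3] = 88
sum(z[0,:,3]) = 5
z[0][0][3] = 88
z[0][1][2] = -12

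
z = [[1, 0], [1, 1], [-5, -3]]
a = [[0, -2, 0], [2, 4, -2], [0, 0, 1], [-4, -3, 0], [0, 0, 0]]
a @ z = [[-2, -2], [16, 10], [-5, -3], [-7, -3], [0, 0]]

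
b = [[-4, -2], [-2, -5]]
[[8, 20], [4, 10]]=b @ [[-2, -5], [0, 0]]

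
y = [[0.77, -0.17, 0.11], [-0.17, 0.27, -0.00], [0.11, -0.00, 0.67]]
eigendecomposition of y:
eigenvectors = [[0.31,  0.86,  -0.42],[0.95,  -0.24,  0.20],[-0.07,  0.46,  0.89]]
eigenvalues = [0.22, 0.88, 0.62]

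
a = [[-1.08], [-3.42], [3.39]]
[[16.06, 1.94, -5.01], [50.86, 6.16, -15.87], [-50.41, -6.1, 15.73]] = a@[[-14.87, -1.8, 4.64]]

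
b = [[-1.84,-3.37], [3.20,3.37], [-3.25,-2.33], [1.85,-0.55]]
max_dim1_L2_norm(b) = 4.65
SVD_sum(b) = [[-2.59, -2.63], [3.26, 3.31], [-2.76, -2.81], [0.63, 0.64]] + [[0.75, -0.74], [-0.06, 0.06], [-0.49, 0.48], [1.22, -1.19]]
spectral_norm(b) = 7.18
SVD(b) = [[-0.51, -0.50], [0.65, 0.04], [-0.55, 0.32], [0.13, -0.81]] @ diag([7.181322895979983, 2.11764054165802]) @ [[0.70,0.71], [-0.71,0.7]]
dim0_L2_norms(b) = [5.25, 5.33]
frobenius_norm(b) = 7.49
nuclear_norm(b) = 9.30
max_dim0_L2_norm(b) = 5.33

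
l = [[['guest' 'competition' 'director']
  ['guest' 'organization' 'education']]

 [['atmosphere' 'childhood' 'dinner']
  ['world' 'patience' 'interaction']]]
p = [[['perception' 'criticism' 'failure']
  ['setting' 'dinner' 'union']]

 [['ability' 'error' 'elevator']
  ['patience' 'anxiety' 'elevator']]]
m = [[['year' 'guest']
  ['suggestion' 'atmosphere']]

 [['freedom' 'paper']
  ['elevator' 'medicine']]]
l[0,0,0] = 'guest'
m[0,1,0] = 'suggestion'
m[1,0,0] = 'freedom'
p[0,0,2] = 'failure'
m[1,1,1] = 'medicine'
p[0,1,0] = 'setting'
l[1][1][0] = 'world'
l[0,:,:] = [['guest', 'competition', 'director'], ['guest', 'organization', 'education']]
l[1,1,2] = 'interaction'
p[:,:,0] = [['perception', 'setting'], ['ability', 'patience']]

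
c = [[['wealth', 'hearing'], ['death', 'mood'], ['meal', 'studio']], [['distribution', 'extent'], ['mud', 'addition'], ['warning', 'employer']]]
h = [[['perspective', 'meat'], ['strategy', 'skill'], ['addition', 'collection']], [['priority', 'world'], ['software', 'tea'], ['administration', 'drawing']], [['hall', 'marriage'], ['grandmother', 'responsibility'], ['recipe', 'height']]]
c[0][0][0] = 'wealth'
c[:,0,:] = [['wealth', 'hearing'], ['distribution', 'extent']]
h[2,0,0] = 'hall'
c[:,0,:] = [['wealth', 'hearing'], ['distribution', 'extent']]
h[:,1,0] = ['strategy', 'software', 'grandmother']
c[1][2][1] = 'employer'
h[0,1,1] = 'skill'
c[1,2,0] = 'warning'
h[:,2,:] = [['addition', 'collection'], ['administration', 'drawing'], ['recipe', 'height']]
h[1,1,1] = 'tea'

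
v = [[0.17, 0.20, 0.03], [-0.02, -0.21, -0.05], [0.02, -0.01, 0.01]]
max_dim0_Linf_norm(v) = 0.21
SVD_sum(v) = [[0.11,0.23,0.04],[-0.09,-0.18,-0.03],[0.00,0.0,0.00]] + [[0.06,  -0.03,  -0.01], [0.07,  -0.03,  -0.01], [0.02,  -0.01,  -0.00]] + [[-0.0,0.0,-0.0], [-0.00,0.00,-0.00], [0.00,-0.00,0.01]]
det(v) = -0.00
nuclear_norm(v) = 0.44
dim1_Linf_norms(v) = [0.2, 0.21, 0.02]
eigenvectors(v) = [[-0.99, -0.1, -0.48], [0.07, 0.22, 0.88], [-0.14, -0.97, 0.09]]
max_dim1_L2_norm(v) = 0.26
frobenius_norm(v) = 0.34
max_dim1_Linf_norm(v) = 0.21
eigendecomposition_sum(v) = [[0.17, 0.09, 0.00], [-0.01, -0.01, -0.00], [0.02, 0.01, 0.00]] + [[-0.00, -0.00, 0.0], [0.00, 0.0, -0.0], [-0.00, -0.0, 0.01]] + [[0.00, 0.11, 0.03], [-0.01, -0.2, -0.05], [-0.00, -0.02, -0.00]]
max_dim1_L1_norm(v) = 0.4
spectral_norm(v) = 0.33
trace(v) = -0.03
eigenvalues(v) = [0.16, 0.01, -0.2]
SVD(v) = [[-0.79, -0.6, -0.13], [0.62, -0.77, -0.15], [-0.01, -0.20, 0.98]] @ diag([0.3266021396100005, 0.10263751582467597, 0.014020796964121807]) @ [[-0.45, -0.88, -0.17], [-0.89, 0.42, 0.18], [0.09, -0.23, 0.97]]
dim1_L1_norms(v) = [0.4, 0.28, 0.04]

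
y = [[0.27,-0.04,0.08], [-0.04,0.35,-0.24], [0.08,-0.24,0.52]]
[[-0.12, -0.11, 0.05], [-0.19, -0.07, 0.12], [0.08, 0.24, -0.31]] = y @ [[-0.52, -0.57, 0.37], [-0.64, 0.16, -0.08], [-0.06, 0.62, -0.69]]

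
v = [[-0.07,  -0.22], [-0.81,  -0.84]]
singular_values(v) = [1.19, 0.1]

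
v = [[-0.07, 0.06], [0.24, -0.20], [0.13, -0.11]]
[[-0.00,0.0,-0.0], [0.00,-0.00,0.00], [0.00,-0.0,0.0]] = v@[[-0.15, 0.25, 0.02],[-0.18, 0.31, 0.02]]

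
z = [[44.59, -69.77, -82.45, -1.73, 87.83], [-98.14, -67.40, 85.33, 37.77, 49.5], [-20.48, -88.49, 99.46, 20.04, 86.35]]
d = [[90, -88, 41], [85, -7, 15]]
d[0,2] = 41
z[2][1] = -88.49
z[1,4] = 49.5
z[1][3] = 37.77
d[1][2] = 15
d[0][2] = 41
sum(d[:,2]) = 56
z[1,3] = 37.77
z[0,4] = 87.83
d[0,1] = -88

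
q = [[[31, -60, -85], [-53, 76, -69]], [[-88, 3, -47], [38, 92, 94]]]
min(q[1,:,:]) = -88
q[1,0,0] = -88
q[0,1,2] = -69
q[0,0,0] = 31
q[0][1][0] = -53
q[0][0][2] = -85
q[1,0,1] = 3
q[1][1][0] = 38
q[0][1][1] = 76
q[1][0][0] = -88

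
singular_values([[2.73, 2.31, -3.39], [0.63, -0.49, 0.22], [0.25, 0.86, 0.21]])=[4.94, 0.94, 0.69]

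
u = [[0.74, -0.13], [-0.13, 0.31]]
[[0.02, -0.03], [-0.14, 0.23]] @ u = [[0.02, -0.01], [-0.13, 0.09]]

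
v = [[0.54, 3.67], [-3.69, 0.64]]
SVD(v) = [[0.57, 0.82], [0.82, -0.57]] @ diag([3.7779863046053217, 3.676005914333466]) @ [[-0.72, 0.69], [0.69, 0.72]]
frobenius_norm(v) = 5.27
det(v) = 13.89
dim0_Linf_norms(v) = [3.69, 3.67]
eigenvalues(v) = [(0.59+3.68j), (0.59-3.68j)]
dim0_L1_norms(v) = [4.23, 4.31]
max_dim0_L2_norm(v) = 3.73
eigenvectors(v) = [[(-0.01+0.71j), -0.01-0.71j], [-0.71+0.00j, -0.71-0.00j]]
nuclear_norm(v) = 7.45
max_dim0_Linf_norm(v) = 3.69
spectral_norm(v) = 3.78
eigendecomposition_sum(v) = [[(0.27+1.84j), (1.84-0.29j)], [(-1.84+0.3j), (0.32+1.84j)]] + [[0.27-1.84j, 1.84+0.29j], [(-1.84-0.3j), (0.32-1.84j)]]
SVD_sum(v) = [[-1.55,1.49], [-2.24,2.15]] + [[2.09, 2.18], [-1.45, -1.51]]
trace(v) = 1.18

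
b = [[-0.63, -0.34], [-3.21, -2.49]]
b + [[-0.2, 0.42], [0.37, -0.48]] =[[-0.83, 0.08], [-2.84, -2.97]]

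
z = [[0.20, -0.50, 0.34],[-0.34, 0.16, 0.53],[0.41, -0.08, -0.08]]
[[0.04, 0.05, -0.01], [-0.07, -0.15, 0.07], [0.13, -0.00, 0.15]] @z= [[-0.01,-0.01,0.04], [0.07,0.01,-0.11], [0.09,-0.08,0.03]]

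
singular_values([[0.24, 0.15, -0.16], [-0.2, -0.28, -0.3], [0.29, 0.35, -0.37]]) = [0.68, 0.44, 0.08]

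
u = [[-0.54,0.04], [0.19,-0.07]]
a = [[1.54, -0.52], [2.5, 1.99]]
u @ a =[[-0.73, 0.36], [0.12, -0.24]]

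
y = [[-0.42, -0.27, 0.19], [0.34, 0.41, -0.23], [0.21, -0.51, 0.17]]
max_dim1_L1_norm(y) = 0.98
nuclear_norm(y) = 1.34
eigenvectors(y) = [[0.65,  -0.17,  0.29],[-0.44,  -0.37,  -0.52],[-0.62,  -0.91,  0.8]]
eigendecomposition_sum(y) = [[-0.37, -0.06, 0.1], [0.25, 0.04, -0.06], [0.35, 0.06, -0.09]] + [[0.0, 0.0, 0.0], [0.0, 0.0, 0.00], [0.0, 0.00, 0.0]] + [[-0.05,-0.21,0.09], [0.09,0.37,-0.17], [-0.14,-0.57,0.26]]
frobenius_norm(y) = 0.98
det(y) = -0.00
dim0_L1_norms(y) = [0.97, 1.19, 0.59]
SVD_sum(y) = [[-0.22, -0.38, 0.2], [0.26, 0.45, -0.23], [-0.17, -0.30, 0.16]] + [[-0.20, 0.11, -0.01], [0.08, -0.04, 0.00], [0.38, -0.21, 0.01]] + [[0.0, 0.00, 0.00], [0.00, 0.00, 0.00], [0.00, 0.00, 0.00]]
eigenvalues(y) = [-0.42, 0.0, 0.57]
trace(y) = 0.16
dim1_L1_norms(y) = [0.88, 0.98, 0.89]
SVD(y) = [[-0.57, -0.46, 0.68], [0.68, 0.19, 0.71], [-0.45, 0.87, 0.21]] @ diag([0.8387816608746618, 0.5015404460737614, 0.0015831400684751743]) @ [[0.45, 0.79, -0.41], [0.88, -0.48, 0.03], [0.17, 0.37, 0.91]]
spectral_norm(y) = 0.84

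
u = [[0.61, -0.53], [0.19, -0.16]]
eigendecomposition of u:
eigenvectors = [[0.95, 0.66], [0.3, 0.75]]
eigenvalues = [0.44, 0.01]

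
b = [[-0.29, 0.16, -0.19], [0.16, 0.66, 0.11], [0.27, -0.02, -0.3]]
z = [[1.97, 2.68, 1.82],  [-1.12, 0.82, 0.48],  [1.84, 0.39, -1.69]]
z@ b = [[0.35, 2.05, -0.63], [0.59, 0.35, 0.16], [-0.93, 0.59, 0.2]]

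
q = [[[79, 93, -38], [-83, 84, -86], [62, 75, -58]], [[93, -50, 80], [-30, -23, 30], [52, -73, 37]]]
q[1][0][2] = 80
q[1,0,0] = 93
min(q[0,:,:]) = -86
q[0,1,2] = -86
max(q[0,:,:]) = 93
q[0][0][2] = -38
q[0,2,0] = 62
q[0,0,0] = 79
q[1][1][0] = -30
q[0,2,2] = -58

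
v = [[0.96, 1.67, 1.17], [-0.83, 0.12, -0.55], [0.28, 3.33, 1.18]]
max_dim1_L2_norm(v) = 3.54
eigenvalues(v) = [(-0+0j), (1.13+1.73j), (1.13-1.73j)]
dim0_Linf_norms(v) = [0.96, 3.33, 1.18]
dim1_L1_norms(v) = [3.8, 1.5, 4.79]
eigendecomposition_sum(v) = [[-0.00+0.00j, (-0+0j), 0j], [(-0+0j), (-0+0j), 0.00+0.00j], [0.00-0.00j, 0.00-0.00j, -0.00-0.00j]] + [[0.48+0.35j,(0.84-1.1j),(0.58-0.08j)], [-0.41+0.03j,0.06+0.96j,(-0.28+0.31j)], [0.14+0.72j,(1.66-0.3j),(0.59+0.42j)]] + [[(0.48-0.35j), (0.84+1.1j), (0.58+0.08j)], [-0.41-0.03j, 0.06-0.96j, (-0.28-0.31j)], [0.14-0.72j, (1.66+0.3j), (0.59-0.42j)]]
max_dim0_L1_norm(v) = 5.12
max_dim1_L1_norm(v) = 4.79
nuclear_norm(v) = 5.40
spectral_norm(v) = 4.12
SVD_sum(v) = [[0.41,1.93,0.86],[-0.05,-0.24,-0.11],[0.68,3.15,1.4]] + [[0.55, -0.26, 0.31], [-0.78, 0.36, -0.44], [-0.40, 0.18, -0.22]] + [[-0.00, -0.00, 0.00], [-0.00, -0.0, 0.00], [0.0, 0.00, -0.0]]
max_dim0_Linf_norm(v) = 3.33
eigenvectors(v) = [[(0.56+0j),(-0.43+0.39j),(-0.43-0.39j)], [(0.23+0j),(0.05-0.4j),(0.05+0.4j)], [-0.79+0.00j,-0.71+0.00j,-0.71-0.00j]]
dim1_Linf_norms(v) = [1.67, 0.83, 3.33]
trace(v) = 2.26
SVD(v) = [[-0.52, 0.53, -0.67],[0.07, -0.76, -0.65],[-0.85, -0.38, 0.36]] @ diag([4.124580614492774, 1.2777850939109416, 9.126567340121256e-05]) @ [[-0.19,-0.90,-0.40], [0.81,-0.38,0.46], [0.56,0.23,-0.79]]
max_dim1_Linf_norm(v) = 3.33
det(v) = -0.00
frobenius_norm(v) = 4.32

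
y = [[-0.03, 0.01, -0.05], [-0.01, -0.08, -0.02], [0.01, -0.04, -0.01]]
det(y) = -0.00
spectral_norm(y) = 0.09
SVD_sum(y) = [[-0.0, -0.01, -0.00], [-0.01, -0.08, -0.02], [-0.00, -0.04, -0.01]] + [[-0.03,0.02,-0.05], [0.00,-0.0,0.00], [0.00,-0.00,0.01]] + [[0.0, 0.0, -0.00], [-0.00, -0.0, 0.00], [0.01, 0.0, -0.01]]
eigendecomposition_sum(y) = [[(-0.01+0.01j), 0.01+0.01j, -0.02-0.02j], [-0.00-0.00j, (-0+0j), -0j], [(0.01+0j), (-0-0.01j), 0.01j]] + [[-0.01-0.01j, 0.01-0.01j, -0.02+0.02j], [-0.00+0.00j, (-0-0j), 0j], [0.01-0.00j, -0.00+0.01j, -0.01j]] + [[(-0+0j), (-0.02-0j), (-0.01-0j)],[-0.01+0.00j, -0.08-0.00j, -0.02-0.00j],[-0.00+0.00j, (-0.04-0j), -0.01-0.00j]]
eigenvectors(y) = [[(0.88+0j), (0.88-0j), 0.19+0.00j], [(-0.01+0.11j), (-0.01-0.11j), 0.89+0.00j], [-0.28-0.37j, (-0.28+0.37j), (0.41+0j)]]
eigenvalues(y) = [(-0.01+0.02j), (-0.01-0.02j), (-0.09+0j)]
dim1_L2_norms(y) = [0.06, 0.08, 0.04]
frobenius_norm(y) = 0.11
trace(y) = -0.12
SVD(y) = [[-0.07, 0.99, 0.12], [-0.9, -0.01, -0.44], [-0.44, -0.14, 0.89]] @ diag([0.09244623097558918, 0.05934499014499106, 0.011483314987360039]) @ [[0.07,  0.96,  0.28], [-0.52,  0.28,  -0.81], [0.85,  0.09,  -0.52]]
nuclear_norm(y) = 0.16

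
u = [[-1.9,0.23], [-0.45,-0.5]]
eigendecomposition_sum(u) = [[-1.94, 0.34],[-0.66, 0.11]] + [[0.04,-0.11], [0.21,-0.61]]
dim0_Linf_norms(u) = [1.9, 0.5]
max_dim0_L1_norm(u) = 2.35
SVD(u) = [[-0.98,-0.21], [-0.21,0.98]] @ diag([1.9558270957357844, 0.5386467966912343]) @ [[1.00, -0.06], [-0.06, -1.00]]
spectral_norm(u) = 1.96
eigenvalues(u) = [-1.82, -0.58]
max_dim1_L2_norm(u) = 1.91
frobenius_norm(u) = 2.03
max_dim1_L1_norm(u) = 2.13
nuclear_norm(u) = 2.49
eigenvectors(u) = [[-0.95, -0.17], [-0.32, -0.99]]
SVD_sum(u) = [[-1.91,  0.11], [-0.42,  0.03]] + [[0.01, 0.12], [-0.03, -0.53]]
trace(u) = -2.40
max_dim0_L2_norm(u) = 1.95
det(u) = 1.05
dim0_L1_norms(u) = [2.35, 0.73]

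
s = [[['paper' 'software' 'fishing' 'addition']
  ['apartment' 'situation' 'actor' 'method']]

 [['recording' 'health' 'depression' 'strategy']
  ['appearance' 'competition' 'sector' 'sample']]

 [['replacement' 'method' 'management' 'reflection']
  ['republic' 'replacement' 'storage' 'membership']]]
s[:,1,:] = [['apartment', 'situation', 'actor', 'method'], ['appearance', 'competition', 'sector', 'sample'], ['republic', 'replacement', 'storage', 'membership']]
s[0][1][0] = 'apartment'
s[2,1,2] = 'storage'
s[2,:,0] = ['replacement', 'republic']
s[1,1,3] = 'sample'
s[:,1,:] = [['apartment', 'situation', 'actor', 'method'], ['appearance', 'competition', 'sector', 'sample'], ['republic', 'replacement', 'storage', 'membership']]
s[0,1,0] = 'apartment'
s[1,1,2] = 'sector'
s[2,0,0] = 'replacement'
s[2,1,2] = 'storage'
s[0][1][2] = 'actor'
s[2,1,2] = 'storage'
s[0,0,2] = 'fishing'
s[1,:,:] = [['recording', 'health', 'depression', 'strategy'], ['appearance', 'competition', 'sector', 'sample']]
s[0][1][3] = 'method'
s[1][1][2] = 'sector'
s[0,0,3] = 'addition'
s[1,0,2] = 'depression'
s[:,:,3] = [['addition', 'method'], ['strategy', 'sample'], ['reflection', 'membership']]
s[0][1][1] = 'situation'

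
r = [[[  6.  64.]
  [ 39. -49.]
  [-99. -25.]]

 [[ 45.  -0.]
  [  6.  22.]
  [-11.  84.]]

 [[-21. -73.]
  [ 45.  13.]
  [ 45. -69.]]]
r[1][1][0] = 6.0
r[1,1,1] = 22.0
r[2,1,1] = 13.0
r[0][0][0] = 6.0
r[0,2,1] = -25.0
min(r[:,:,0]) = -99.0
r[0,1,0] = 39.0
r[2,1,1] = 13.0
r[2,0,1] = -73.0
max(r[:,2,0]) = 45.0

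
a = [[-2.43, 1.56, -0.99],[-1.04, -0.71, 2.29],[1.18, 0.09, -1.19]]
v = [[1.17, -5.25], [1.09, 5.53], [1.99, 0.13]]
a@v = [[-3.11, 21.26], [2.57, 1.83], [-0.89, -5.85]]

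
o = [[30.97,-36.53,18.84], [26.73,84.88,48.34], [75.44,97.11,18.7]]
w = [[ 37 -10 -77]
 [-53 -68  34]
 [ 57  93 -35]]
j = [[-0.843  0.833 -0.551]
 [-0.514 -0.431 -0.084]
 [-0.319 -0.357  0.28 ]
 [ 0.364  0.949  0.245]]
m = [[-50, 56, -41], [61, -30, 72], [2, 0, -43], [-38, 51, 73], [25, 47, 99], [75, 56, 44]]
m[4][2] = 99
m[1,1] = -30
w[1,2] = 34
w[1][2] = 34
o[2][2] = 18.7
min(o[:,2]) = 18.7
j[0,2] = -0.551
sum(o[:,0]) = 133.14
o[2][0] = 75.44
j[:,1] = [0.833, -0.431, -0.357, 0.949]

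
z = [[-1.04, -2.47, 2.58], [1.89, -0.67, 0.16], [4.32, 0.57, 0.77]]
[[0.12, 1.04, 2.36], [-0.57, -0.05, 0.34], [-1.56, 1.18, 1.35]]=z @[[-0.32, 0.06, 0.12],[-0.09, 0.45, 0.07],[-0.17, 0.86, 1.03]]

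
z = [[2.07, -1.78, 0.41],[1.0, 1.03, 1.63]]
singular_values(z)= [2.81, 2.11]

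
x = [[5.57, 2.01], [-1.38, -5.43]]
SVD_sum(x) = [[3.75, 3.81],  [-3.39, -3.45]] + [[1.82, -1.8], [2.01, -1.98]]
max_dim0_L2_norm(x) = 5.79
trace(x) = 0.14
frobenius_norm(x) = 8.15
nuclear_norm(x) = 11.02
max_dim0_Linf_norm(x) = 5.57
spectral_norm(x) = 7.21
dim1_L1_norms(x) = [7.58, 6.81]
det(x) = -27.47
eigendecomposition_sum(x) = [[5.44, 1.02], [-0.7, -0.13]] + [[0.13, 0.99],[-0.68, -5.30]]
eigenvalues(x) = [5.31, -5.17]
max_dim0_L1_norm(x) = 7.44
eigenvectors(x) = [[0.99, -0.18],[-0.13, 0.98]]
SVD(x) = [[-0.74, 0.67], [0.67, 0.74]] @ diag([7.205457881459433, 3.8125682575547604]) @ [[-0.70, -0.71],[0.71, -0.70]]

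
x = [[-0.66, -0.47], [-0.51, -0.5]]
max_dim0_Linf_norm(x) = 0.66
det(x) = 0.09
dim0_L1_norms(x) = [1.17, 0.97]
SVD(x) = [[-0.75, -0.66], [-0.66, 0.75]] @ diag([1.0768323886341329, 0.08385706164962001]) @ [[0.77, 0.63], [0.63, -0.77]]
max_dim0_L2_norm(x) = 0.83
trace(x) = -1.16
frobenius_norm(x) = 1.08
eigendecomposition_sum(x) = [[-0.62, -0.51], [-0.55, -0.45]] + [[-0.04, 0.04],[0.04, -0.05]]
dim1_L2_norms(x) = [0.81, 0.71]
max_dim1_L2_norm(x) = 0.81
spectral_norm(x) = 1.08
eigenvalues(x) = [-1.08, -0.08]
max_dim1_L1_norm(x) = 1.13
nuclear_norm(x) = 1.16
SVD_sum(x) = [[-0.62, -0.51], [-0.55, -0.45]] + [[-0.04, 0.04], [0.04, -0.05]]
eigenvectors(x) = [[-0.75, 0.63], [-0.66, -0.77]]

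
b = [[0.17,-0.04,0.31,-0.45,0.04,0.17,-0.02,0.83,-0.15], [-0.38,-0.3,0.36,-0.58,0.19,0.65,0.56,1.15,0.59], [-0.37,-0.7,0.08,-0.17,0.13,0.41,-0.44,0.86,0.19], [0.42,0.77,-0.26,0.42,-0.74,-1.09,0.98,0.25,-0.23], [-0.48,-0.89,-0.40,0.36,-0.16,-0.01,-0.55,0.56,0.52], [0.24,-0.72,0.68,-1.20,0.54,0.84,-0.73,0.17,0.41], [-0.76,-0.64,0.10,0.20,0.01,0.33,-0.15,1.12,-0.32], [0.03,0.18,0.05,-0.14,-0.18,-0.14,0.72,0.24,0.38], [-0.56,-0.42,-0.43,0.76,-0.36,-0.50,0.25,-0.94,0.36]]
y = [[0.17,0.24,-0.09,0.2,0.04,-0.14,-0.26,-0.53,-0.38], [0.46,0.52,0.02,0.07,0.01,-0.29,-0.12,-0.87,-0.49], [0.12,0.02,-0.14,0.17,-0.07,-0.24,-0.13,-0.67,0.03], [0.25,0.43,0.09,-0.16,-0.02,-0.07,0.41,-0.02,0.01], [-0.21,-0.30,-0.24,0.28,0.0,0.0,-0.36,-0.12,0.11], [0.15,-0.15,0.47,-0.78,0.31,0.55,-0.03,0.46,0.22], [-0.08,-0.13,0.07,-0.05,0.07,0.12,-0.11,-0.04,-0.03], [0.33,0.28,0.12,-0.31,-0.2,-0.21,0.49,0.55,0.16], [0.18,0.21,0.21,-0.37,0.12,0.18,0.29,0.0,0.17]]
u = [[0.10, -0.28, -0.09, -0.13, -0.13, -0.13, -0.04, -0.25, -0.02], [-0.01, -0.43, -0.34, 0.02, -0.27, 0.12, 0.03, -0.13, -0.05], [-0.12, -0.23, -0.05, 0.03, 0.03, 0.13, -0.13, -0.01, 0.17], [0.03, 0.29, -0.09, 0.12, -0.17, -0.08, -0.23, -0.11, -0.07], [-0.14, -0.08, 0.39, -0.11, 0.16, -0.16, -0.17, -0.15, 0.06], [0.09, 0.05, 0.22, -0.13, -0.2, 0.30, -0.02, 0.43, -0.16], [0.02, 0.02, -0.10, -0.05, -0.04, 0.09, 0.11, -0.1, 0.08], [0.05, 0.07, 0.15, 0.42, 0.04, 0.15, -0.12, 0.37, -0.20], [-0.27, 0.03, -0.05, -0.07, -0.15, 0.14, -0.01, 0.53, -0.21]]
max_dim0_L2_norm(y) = 1.42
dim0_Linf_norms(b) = [0.76, 0.89, 0.68, 1.2, 0.74, 1.09, 0.98, 1.15, 0.59]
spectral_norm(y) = 1.90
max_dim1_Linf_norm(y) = 0.87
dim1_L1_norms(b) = [2.18, 4.76, 3.35, 5.16, 3.93, 5.53, 3.63, 2.06, 4.58]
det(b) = -0.00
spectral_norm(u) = 1.04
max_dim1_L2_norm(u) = 0.67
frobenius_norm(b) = 4.73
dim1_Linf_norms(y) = [0.53, 0.87, 0.67, 0.43, 0.36, 0.78, 0.13, 0.55, 0.37]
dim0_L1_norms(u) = [0.83, 1.48, 1.48, 1.08, 1.19, 1.3, 0.86, 2.08, 1.02]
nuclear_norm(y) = 5.10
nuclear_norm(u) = 3.99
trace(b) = 1.50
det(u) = 0.00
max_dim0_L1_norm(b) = 6.12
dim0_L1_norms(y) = [1.95, 2.28, 1.45, 2.39, 0.84, 1.8, 2.2, 3.26, 1.6]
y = u @ b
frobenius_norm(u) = 1.61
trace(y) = 1.55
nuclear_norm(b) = 10.01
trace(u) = 0.47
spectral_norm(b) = 3.36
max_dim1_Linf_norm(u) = 0.53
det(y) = 0.00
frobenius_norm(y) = 2.58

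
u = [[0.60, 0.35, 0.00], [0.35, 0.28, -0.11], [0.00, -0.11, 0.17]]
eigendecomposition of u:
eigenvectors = [[-0.83,0.44,0.34], [-0.55,-0.75,-0.37], [0.09,-0.49,0.87]]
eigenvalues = [0.83, 0.0, 0.22]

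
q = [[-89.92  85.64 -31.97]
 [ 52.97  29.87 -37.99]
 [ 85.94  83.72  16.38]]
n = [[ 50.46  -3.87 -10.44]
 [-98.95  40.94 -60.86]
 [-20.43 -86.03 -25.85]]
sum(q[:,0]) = 48.989999999999995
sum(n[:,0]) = -68.92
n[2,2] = -25.85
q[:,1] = [85.64, 29.87, 83.72]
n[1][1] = 40.94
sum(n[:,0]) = -68.92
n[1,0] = -98.95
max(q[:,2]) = 16.38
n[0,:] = [50.46, -3.87, -10.44]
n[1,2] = -60.86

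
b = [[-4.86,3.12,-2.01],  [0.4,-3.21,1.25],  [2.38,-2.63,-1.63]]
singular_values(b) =[7.26, 2.56, 2.34]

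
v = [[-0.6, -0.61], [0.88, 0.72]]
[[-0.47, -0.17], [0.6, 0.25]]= v @ [[0.29, 0.27], [0.48, 0.02]]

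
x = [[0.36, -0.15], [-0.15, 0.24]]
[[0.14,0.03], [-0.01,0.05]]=x @ [[0.48, 0.25], [0.25, 0.38]]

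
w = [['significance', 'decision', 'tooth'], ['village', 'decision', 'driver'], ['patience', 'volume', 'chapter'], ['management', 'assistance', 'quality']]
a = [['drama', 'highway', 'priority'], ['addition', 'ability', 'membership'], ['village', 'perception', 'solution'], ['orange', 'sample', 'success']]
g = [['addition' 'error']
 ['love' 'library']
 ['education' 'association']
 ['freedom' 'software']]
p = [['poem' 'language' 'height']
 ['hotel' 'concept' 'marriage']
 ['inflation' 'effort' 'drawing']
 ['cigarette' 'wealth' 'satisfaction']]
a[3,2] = 'success'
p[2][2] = 'drawing'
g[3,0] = 'freedom'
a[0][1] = 'highway'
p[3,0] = 'cigarette'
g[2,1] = 'association'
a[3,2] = 'success'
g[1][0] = 'love'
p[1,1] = 'concept'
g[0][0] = 'addition'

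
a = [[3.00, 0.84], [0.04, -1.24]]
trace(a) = 1.76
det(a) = -3.75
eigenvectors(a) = [[1.00, -0.19], [0.01, 0.98]]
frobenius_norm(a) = 3.35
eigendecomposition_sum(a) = [[3.0, 0.59], [0.03, 0.01]] + [[-0.0, 0.25],[0.01, -1.25]]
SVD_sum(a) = [[2.96, 0.97], [-0.33, -0.11]] + [[0.04, -0.13], [0.37, -1.13]]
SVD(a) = [[-0.99, 0.11],[0.11, 0.99]] @ diag([3.131822654323463, 1.1985352985483315]) @ [[-0.95, -0.31], [0.31, -0.95]]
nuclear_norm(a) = 4.33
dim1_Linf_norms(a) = [3.0, 1.24]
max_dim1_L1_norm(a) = 3.84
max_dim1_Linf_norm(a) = 3.0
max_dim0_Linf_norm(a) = 3.0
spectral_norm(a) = 3.13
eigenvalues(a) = [3.01, -1.25]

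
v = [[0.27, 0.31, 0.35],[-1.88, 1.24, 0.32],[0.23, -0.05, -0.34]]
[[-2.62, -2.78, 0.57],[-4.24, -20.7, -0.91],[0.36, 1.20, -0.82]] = v @ [[-1.61,3.11,0.11], [-5.51,-12.07,-1.26], [-1.35,0.36,2.67]]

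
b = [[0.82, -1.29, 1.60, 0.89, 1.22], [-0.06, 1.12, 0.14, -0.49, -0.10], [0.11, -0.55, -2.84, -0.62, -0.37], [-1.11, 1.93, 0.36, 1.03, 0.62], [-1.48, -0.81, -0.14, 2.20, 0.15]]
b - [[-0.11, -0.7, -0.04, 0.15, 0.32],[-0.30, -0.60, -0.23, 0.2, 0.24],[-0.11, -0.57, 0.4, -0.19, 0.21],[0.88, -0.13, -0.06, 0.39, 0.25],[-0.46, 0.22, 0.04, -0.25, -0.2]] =[[0.93, -0.59, 1.64, 0.74, 0.9], [0.24, 1.72, 0.37, -0.69, -0.34], [0.22, 0.02, -3.24, -0.43, -0.58], [-1.99, 2.06, 0.42, 0.64, 0.37], [-1.02, -1.03, -0.18, 2.45, 0.35]]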